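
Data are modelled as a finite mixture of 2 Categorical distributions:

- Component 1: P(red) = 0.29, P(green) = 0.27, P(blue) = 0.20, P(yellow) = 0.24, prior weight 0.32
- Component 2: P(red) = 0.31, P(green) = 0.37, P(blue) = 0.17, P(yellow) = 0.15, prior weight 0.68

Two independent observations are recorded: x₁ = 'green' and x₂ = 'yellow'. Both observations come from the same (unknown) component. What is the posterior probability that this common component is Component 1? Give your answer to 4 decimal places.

Posterior ∝ prior × likelihood, so P(k | x) ∝ π_k f_k(x); normalise over all components.
Since both observations come from the same component, the likelihood for component k is f_k(x₁)·f_k(x₂).
  f_1 = [0.27] × [0.24] = 0.0648
  f_2 = [0.37] × [0.15] = 0.0555
Multiply by the mixture weights:
  π_1·f_1 = 0.32 × 0.0648 = 0.020736
  π_2·f_2 = 0.68 × 0.0555 = 0.03774
Marginal: 0.020736 + 0.03774 = 0.058476
P(Component 1 | data) = 0.020736 / 0.058476 ≈ 0.3546

0.3546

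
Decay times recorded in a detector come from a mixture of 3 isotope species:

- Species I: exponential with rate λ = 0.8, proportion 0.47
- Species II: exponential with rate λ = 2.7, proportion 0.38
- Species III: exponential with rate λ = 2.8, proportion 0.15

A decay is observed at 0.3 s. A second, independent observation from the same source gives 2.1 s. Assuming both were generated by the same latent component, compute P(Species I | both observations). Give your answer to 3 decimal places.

0.886

The responsibility of component k is P(Z=k) f_k(x) divided by Σ_j P(Z=j) f_j(x).
Since both observations come from the same component, the likelihood for component k is f_k(x₁)·f_k(x₂).
  p_I = [0.629302] × [0.149099] = 0.0938285
  p_II = [1.20112] × [0.00930924] = 0.0111815
  p_III = [1.20879] × [0.0078254] = 0.00945926
Weight by the priors:
  P(Z=I)·p_I = 0.47 × 0.0938285 = 0.0440994
  P(Z=II)·p_II = 0.38 × 0.0111815 = 0.00424896
  P(Z=III)·p_III = 0.15 × 0.00945926 = 0.00141889
Marginal: 0.0440994 + 0.00424896 + 0.00141889 = 0.0497672
Responsibility of Species I: 0.0440994 / 0.0497672 ≈ 0.886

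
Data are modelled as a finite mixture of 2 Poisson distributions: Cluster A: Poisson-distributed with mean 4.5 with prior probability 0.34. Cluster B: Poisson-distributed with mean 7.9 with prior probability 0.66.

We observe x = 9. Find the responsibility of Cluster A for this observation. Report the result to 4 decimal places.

By Bayes' theorem, P(k | x) = π_k f_k(x) / Σ_j π_j f_j(x).
Component likelihoods at x = 9:
  f_A = e^(−4.5)·4.5^9/9! = 0.0231646
  f_B = e^(−7.9)·7.9^9/9! = 0.122449
Multiply by the mixture weights:
  π_A·f_A = 0.34 × 0.0231646 = 0.00787596
  π_B·f_B = 0.66 × 0.122449 = 0.0808162
Sum: 0.00787596 + 0.0808162 = 0.0886921
Responsibility of Cluster A: 0.00787596 / 0.0886921 ≈ 0.0888

0.0888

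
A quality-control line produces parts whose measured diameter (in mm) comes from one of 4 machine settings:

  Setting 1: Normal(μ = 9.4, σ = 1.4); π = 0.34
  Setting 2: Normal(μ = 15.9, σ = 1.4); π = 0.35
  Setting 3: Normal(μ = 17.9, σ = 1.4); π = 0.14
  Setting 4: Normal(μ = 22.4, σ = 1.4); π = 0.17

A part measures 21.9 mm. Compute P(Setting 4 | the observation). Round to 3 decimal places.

Apply Bayes' rule: the posterior for each component is proportional to its prior times its likelihood at x.
Evaluate each component's likelihood at the observed value:
  L_1 = (1/(1.4·√(2π)))·exp(−(21.9−9.4)²/(2·1.4²)) = 0.284959·exp(-39.85969) = 1.39295e-18
  L_2 = (1/(1.4·√(2π)))·exp(−(21.9−15.9)²/(2·1.4²)) = 0.284959·exp(-9.18367) = 2.9266e-05
  L_3 = (1/(1.4·√(2π)))·exp(−(21.9−17.9)²/(2·1.4²)) = 0.284959·exp(-4.08163) = 0.00481007
  L_4 = (1/(1.4·√(2π)))·exp(−(21.9−22.4)²/(2·1.4²)) = 0.284959·exp(-0.06378) = 0.267353
Unnormalised posteriors:
  π_1·L_1 = 0.34 × 1.39295e-18 = 4.73605e-19
  π_2·L_2 = 0.35 × 2.9266e-05 = 1.02431e-05
  π_3·L_3 = 0.14 × 0.00481007 = 0.00067341
  π_4·L_4 = 0.17 × 0.267353 = 0.04545
Normaliser: 4.73605e-19 + 1.02431e-05 + 0.00067341 + 0.04545 = 0.0461336
So the posterior for Setting 4 is 0.04545 / 0.0461336 ≈ 0.985.

0.985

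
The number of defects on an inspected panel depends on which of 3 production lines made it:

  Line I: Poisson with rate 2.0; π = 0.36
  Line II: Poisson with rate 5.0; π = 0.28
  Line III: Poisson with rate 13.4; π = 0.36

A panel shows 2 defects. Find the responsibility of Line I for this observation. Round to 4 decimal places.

0.8048

Apply Bayes' rule: the posterior for each component is proportional to its prior times its likelihood at x.
Evaluate each component's likelihood at the observed value:
  p_I = 0.270671
  p_II = 0.0842243
  p_III = 0.00013603
Multiply by the mixture weights:
  w_I·p_I = 0.36 × 0.270671 = 0.0974414
  w_II·p_II = 0.28 × 0.0842243 = 0.0235828
  w_III·p_III = 0.36 × 0.00013603 = 4.89707e-05
Sum: 0.0974414 + 0.0235828 + 4.89707e-05 = 0.121073
Responsibility of Line I: 0.0974414 / 0.121073 ≈ 0.8048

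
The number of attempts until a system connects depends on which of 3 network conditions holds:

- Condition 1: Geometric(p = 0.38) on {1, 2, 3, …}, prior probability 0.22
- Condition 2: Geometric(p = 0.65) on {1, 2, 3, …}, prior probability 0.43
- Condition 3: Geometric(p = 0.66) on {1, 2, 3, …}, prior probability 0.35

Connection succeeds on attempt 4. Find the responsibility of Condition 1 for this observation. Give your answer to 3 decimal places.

Posterior ∝ prior × likelihood, so P(k | x) ∝ P(Z=k) f_k(x); normalise over all components.
Component likelihoods at x = 4:
  f_1 = 0.38·(1−0.38)^3 = 0.38·0.238328 = 0.0905646
  f_2 = 0.65·(1−0.65)^3 = 0.65·0.042875 = 0.0278687
  f_3 = 0.66·(1−0.66)^3 = 0.66·0.039304 = 0.0259406
Multiply by the mixture weights:
  P(Z=1)·f_1 = 0.22 × 0.0905646 = 0.0199242
  P(Z=2)·f_2 = 0.43 × 0.0278687 = 0.0119836
  P(Z=3)·f_3 = 0.35 × 0.0259406 = 0.00907922
Normaliser: 0.0199242 + 0.0119836 + 0.00907922 = 0.040987
P(Condition 1 | the observation) ≈ 0.486

0.486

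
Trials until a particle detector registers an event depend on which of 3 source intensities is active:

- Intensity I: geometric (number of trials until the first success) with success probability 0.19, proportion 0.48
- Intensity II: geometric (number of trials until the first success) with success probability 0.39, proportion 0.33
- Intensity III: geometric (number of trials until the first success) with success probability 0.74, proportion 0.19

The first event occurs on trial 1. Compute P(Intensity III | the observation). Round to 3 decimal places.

0.390

P(component k | x) = P(Z=k)·f_k(x) / marginal(x), where marginal(x) = Σ_j P(Z=j)·f_j(x).
Component likelihoods at x = 1:
  f_I = 0.19·(1−0.19)^0 = 0.19·1 = 0.19
  f_II = 0.39·(1−0.39)^0 = 0.39·1 = 0.39
  f_III = 0.74·(1−0.74)^0 = 0.74·1 = 0.74
Multiply by the mixture weights:
  P(Z=I)·f_I = 0.48 × 0.19 = 0.0912
  P(Z=II)·f_II = 0.33 × 0.39 = 0.1287
  P(Z=III)·f_III = 0.19 × 0.74 = 0.1406
Denominator: 0.0912 + 0.1287 + 0.1406 = 0.3605
P(Intensity III | data) = 0.1406 / 0.3605 ≈ 0.390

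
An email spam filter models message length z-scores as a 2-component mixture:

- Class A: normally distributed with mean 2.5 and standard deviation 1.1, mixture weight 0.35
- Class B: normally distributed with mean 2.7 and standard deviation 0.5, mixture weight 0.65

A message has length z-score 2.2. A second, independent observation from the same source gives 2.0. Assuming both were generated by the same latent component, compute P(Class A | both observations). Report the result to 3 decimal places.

Posterior ∝ prior × likelihood, so P(k | x) ∝ P(Z=k) f_k(x); normalise over all components.
Since both observations come from the same component, the likelihood for component k is f_k(x₁)·f_k(x₂).
  p_A = [(1/(1.1·√(2π)))·exp(−(2.2−2.5)²/(2·1.1²)) = 0.362675·exp(-0.03719) = 0.349435] × [0.327079] = 0.114293
  p_B = [(1/(0.5·√(2π)))·exp(−(2.2−2.7)²/(2·0.5²)) = 0.797885·exp(-0.50000) = 0.483941] × [0.299455] = 0.144919
Multiply by the mixture weights:
  P(Z=A)·p_A = 0.35 × 0.114293 = 0.0400024
  P(Z=B)·p_B = 0.65 × 0.144919 = 0.0941971
Marginal: 0.0400024 + 0.0941971 = 0.1342
P(Class A | x) = 0.0400024 / 0.1342 ≈ 0.298

0.298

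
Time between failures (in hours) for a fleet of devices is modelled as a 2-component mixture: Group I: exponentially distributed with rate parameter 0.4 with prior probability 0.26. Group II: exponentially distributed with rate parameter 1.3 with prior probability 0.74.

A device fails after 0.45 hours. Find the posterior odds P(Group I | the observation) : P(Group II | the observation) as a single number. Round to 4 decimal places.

0.1621

Only the two components matter; the odds are (π_i f_i(x)) / (π_j f_j(x)).
Component likelihoods at x = 0.45 hours:
  L_I = 0.4·e^(−0.4·0.45) = 0.4·e^(−0.1800) = 0.334108
  L_II = 1.3·e^(−1.3·0.45) = 1.3·e^(−0.5850) = 0.724238
Odds = (0.26/0.74) × (0.334108/0.724238) = 0.351351 × 0.461324 ≈ 0.1621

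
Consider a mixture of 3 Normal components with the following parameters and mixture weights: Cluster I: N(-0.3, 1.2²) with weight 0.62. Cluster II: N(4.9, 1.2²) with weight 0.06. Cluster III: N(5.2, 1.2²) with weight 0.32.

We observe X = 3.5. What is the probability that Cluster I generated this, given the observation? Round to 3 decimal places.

The responsibility of component k is P(Z=k) f_k(x) divided by Σ_j P(Z=j) f_j(x).
Evaluate each component's likelihood at the observed value:
  f_I = (1/(1.2·√(2π)))·exp(−(3.5−-0.3)²/(2·1.2²)) = 0.332452·exp(-5.01389) = 0.00220915
  f_II = (1/(1.2·√(2π)))·exp(−(3.5−4.9)²/(2·1.2²)) = 0.332452·exp(-0.68056) = 0.168332
  f_III = (1/(1.2·√(2π)))·exp(−(3.5−5.2)²/(2·1.2²)) = 0.332452·exp(-1.00347) = 0.121878
Weight by the priors:
  P(Z=I)·f_I = 0.62 × 0.00220915 = 0.00136967
  P(Z=II)·f_II = 0.06 × 0.168332 = 0.0100999
  P(Z=III)·f_III = 0.32 × 0.121878 = 0.0390011
Normaliser: 0.00136967 + 0.0100999 + 0.0390011 = 0.0504707
P(Cluster I | the observation) = 0.00136967 / 0.0504707 ≈ 0.027

0.027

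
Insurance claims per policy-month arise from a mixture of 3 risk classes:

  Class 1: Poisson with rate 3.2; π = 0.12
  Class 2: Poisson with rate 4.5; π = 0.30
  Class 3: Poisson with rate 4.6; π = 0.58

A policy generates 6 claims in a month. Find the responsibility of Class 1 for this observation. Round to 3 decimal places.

0.060

Posterior ∝ prior × likelihood, so P(k | x) ∝ w_k f_k(x); normalise over all components.
Evaluate each component's likelihood at the observed value:
  f_1 = 0.060789
  f_2 = 0.12812
  f_3 = 0.13227
Multiply by the mixture weights:
  w_1·f_1 = 0.12 × 0.060789 = 0.00729468
  w_2·f_2 = 0.30 × 0.12812 = 0.038436
  w_3·f_3 = 0.58 × 0.13227 = 0.0767163
Denominator: 0.00729468 + 0.038436 + 0.0767163 = 0.122447
So the posterior for Class 1 is 0.00729468 / 0.122447 ≈ 0.060.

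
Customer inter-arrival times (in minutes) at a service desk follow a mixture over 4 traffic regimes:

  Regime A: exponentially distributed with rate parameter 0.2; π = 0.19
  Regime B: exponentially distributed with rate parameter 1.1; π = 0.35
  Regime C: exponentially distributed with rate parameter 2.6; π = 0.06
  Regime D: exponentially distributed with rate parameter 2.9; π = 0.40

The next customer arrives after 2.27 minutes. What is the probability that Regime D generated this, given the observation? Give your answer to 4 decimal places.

0.0277

Posterior ∝ prior × likelihood, so P(k | x) ∝ π_k f_k(x); normalise over all components.
Component likelihoods at x = 2.27 minutes:
  L_A = 0.2·e^(−0.2·2.27) = 0.2·e^(−0.4540) = 0.127017
  L_B = 1.1·e^(−1.1·2.27) = 1.1·e^(−2.4970) = 0.0905648
  L_C = 2.6·e^(−2.6·2.27) = 2.6·e^(−5.9020) = 0.00710833
  L_D = 2.9·e^(−2.9·2.27) = 2.9·e^(−6.5830) = 0.00401271
Multiply by the mixture weights:
  π_A·L_A = 0.19 × 0.127017 = 0.0241331
  π_B·L_B = 0.35 × 0.0905648 = 0.0316977
  π_C·L_C = 0.06 × 0.00710833 = 0.0004265
  π_D·L_D = 0.40 × 0.00401271 = 0.00160508
Sum: 0.0241331 + 0.0316977 + 0.0004265 + 0.00160508 = 0.0578624
Responsibility of Regime D: 0.00160508 / 0.0578624 ≈ 0.0277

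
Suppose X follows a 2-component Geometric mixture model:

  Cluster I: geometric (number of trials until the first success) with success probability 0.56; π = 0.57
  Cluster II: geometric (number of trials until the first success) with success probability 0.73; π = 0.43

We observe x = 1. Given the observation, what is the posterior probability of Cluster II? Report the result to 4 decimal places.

0.4958

The responsibility of component k is π_k f_k(x) divided by Σ_j π_j f_j(x).
Evaluate each component's likelihood at the observed value:
  f_I = 0.56·(1−0.56)^0 = 0.56·1 = 0.56
  f_II = 0.73·(1−0.73)^0 = 0.73·1 = 0.73
Prior × likelihood for each component:
  π_I·f_I = 0.57 × 0.56 = 0.3192
  π_II·f_II = 0.43 × 0.73 = 0.3139
Evidence: 0.3192 + 0.3139 = 0.6331
P(Cluster II | data) ≈ 0.4958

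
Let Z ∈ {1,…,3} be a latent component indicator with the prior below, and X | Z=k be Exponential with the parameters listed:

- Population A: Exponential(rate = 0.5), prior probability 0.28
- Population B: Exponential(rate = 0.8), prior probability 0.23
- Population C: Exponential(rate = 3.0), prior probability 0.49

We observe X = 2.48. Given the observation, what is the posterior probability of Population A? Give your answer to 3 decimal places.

0.608

P(component k | x) = P(Z=k)·f_k(x) / marginal(x), where marginal(x) = Σ_j P(Z=j)·f_j(x).
Component likelihoods at x = 2.48:
  p_A = 0.144692
  p_B = 0.110014
  p_C = 0.00176186
Weight by the priors:
  P(Z=A)·p_A = 0.28 × 0.144692 = 0.0405138
  P(Z=B)·p_B = 0.23 × 0.110014 = 0.0253033
  P(Z=C)·p_C = 0.49 × 0.00176186 = 0.000863309
Sum: 0.0405138 + 0.0253033 + 0.000863309 = 0.0666804
Responsibility of Population A: 0.0405138 / 0.0666804 ≈ 0.608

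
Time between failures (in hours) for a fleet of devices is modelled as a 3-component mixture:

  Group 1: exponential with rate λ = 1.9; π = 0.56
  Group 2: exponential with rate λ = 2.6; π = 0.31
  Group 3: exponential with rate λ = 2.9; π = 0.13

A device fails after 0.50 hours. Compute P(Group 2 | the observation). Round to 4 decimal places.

By Bayes' theorem, P(k | x) = π_k f_k(x) / Σ_j π_j f_j(x).
Exponential densities:
  p_1 = 1.9·e^(−1.9·0.50) = 1.9·e^(−0.9500) = 0.734808
  p_2 = 2.6·e^(−2.6·0.50) = 2.6·e^(−1.3000) = 0.708583
  p_3 = 2.9·e^(−2.9·0.50) = 2.9·e^(−1.4500) = 0.680254
Unnormalised posteriors:
  π_1·p_1 = 0.56 × 0.734808 = 0.411492
  π_2·p_2 = 0.31 × 0.708583 = 0.219661
  π_3·p_3 = 0.13 × 0.680254 = 0.088433
Sum: 0.411492 + 0.219661 + 0.088433 = 0.719586
P(Group 2 | x) = 0.219661 / 0.719586 ≈ 0.3053

0.3053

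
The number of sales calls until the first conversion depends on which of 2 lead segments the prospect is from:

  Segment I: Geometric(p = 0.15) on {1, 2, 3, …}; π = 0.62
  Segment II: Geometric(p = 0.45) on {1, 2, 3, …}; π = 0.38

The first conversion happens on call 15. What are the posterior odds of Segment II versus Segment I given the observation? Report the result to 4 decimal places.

Since P(k|x) ∝ w_k f_k(x), the posterior odds are w_i f_i(x) / (w_j f_j(x)).
Geometric probabilities:
  f_I = 0.15·(1−0.15)^14 = 0.15·0.10277 = 0.0154155
  f_II = 0.45·(1−0.45)^14 = 0.45·0.000231781 = 0.000104301
3.96345e-05 / 0.00955758 ≈ 0.0041

0.0041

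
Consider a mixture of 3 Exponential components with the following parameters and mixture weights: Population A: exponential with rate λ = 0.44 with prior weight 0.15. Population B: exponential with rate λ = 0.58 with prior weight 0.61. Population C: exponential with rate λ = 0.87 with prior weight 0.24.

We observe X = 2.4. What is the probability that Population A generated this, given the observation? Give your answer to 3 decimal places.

0.168

Posterior ∝ prior × likelihood, so P(k | x) ∝ w_k f_k(x); normalise over all components.
Evaluate each component's likelihood at the observed value:
  f_A = 0.153052
  f_B = 0.144175
  f_C = 0.107823
Multiply by the mixture weights:
  w_A·f_A = 0.15 × 0.153052 = 0.0229577
  w_B·f_B = 0.61 × 0.144175 = 0.0879468
  w_C·f_C = 0.24 × 0.107823 = 0.0258776
Evidence: 0.0229577 + 0.0879468 + 0.0258776 = 0.136782
So the posterior for Population A is 0.0229577 / 0.136782 ≈ 0.168.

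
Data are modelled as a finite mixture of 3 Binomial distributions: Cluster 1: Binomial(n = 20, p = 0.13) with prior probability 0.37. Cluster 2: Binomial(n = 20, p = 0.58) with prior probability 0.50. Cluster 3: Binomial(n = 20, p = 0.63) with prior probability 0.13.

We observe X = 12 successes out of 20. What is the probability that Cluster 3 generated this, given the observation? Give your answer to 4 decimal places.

0.2028

By Bayes' theorem, P(k | x) = P(Z=k) f_k(x) / Σ_j P(Z=j) f_j(x).
Component likelihoods at x = 12 successes out of 20:
  L_1 = 9.63255e-07
  L_2 = 0.176765
  L_3 = 0.172969
Unnormalised posteriors:
  P(Z=1)·L_1 = 0.37 × 9.63255e-07 = 3.56404e-07
  P(Z=2)·L_2 = 0.50 × 0.176765 = 0.0883827
  P(Z=3)·L_3 = 0.13 × 0.172969 = 0.0224859
Marginal: 3.56404e-07 + 0.0883827 + 0.0224859 = 0.110869
Responsibility of Cluster 3: 0.0224859 / 0.110869 ≈ 0.2028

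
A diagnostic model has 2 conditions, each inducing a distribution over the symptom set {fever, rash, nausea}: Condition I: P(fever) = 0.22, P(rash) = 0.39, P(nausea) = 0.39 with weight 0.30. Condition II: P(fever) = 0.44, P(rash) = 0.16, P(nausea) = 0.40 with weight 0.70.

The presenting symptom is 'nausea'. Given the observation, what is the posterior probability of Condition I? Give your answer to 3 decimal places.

0.295

By Bayes' theorem, P(k | x) = π_k f_k(x) / Σ_j π_j f_j(x).
Component likelihoods at x = 'nausea':
  f_I = 0.39
  f_II = 0.4
Multiply by the mixture weights:
  π_I·f_I = 0.30 × 0.39 = 0.117
  π_II·f_II = 0.70 × 0.4 = 0.28
Normaliser: 0.117 + 0.28 = 0.397
So the posterior for Condition I is 0.117 / 0.397 ≈ 0.295.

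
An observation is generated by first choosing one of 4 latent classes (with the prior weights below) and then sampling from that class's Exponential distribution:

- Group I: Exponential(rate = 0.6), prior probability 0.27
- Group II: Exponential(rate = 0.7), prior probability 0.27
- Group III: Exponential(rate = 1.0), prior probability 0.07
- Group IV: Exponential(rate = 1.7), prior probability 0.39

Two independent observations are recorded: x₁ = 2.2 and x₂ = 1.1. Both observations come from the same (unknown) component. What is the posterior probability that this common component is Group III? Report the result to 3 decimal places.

Posterior ∝ prior × likelihood, so P(k | x) ∝ π_k f_k(x); normalise over all components.
Since both observations come from the same component, the likelihood for component k is f_k(x₁)·f_k(x₂).
  f_I = [0.6·e^(−0.6·2.2) = 0.6·e^(−1.3200) = 0.160281] × [0.310111] = 0.0497049
  f_II = [0.7·e^(−0.7·2.2) = 0.7·e^(−1.5400) = 0.150067] × [0.324109] = 0.048638
  f_III = [1.0·e^(−1.0·2.2) = 1.0·e^(−2.2000) = 0.110803] × [0.332871] = 0.0368832
  f_IV = [1.7·e^(−1.7·2.2) = 1.7·e^(−3.7400) = 0.040382] × [0.26201] = 0.0105805
Prior × likelihood for each component:
  π_I·f_I = 0.27 × 0.0497049 = 0.0134203
  π_II·f_II = 0.27 × 0.048638 = 0.0131323
  π_III·f_III = 0.07 × 0.0368832 = 0.00258182
  π_IV·f_IV = 0.39 × 0.0105805 = 0.00412639
Evidence: 0.0134203 + 0.0131323 + 0.00258182 + 0.00412639 = 0.0332608
So the posterior for Group III is 0.00258182 / 0.0332608 ≈ 0.078.

0.078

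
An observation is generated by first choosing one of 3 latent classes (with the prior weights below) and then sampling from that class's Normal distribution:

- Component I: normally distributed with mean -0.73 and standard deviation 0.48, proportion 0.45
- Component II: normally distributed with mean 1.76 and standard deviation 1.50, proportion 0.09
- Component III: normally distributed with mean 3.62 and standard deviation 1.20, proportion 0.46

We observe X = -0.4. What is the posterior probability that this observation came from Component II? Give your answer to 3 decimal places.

0.028

Posterior ∝ prior × likelihood, so P(k | x) ∝ π_k f_k(x); normalise over all components.
Evaluate each component's likelihood at the observed value:
  f_I = (1/(0.48·√(2π)))·exp(−(-0.4−-0.73)²/(2·0.48²)) = 0.831130·exp(-0.23633) = 0.656195
  f_II = (1/(1.50·√(2π)))·exp(−(-0.4−1.76)²/(2·1.50²)) = 0.265962·exp(-1.03680) = 0.0943066
  f_III = (1/(1.20·√(2π)))·exp(−(-0.4−3.62)²/(2·1.20²)) = 0.332452·exp(-5.61125) = 0.00121561
Multiply by the mixture weights:
  π_I·f_I = 0.45 × 0.656195 = 0.295288
  π_II·f_II = 0.09 × 0.0943066 = 0.0084876
  π_III·f_III = 0.46 × 0.00121561 = 0.00055918
Marginal: 0.295288 + 0.0084876 + 0.00055918 = 0.304334
P(Component II | data) ≈ 0.028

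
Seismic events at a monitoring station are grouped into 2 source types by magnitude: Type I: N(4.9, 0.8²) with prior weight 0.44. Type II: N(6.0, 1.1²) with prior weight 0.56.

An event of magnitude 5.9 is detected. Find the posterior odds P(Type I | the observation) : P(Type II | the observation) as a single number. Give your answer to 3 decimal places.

Only the two components matter; the odds are (π_i f_i(x)) / (π_j f_j(x)).
Evaluate each component's likelihood at the observed value:
  p_I = 0.228311
  p_II = 0.361179
0.100457 / 0.20226 ≈ 0.497

0.497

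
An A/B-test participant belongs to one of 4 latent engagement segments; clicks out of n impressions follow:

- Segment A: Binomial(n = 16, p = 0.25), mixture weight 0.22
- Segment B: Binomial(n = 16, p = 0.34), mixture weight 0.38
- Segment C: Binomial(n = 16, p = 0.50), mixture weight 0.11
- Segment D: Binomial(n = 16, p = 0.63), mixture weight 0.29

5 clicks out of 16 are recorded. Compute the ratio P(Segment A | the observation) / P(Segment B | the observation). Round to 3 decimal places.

Only the two components matter; the odds are (π_i f_i(x)) / (π_j f_j(x)).
Binomial probabilities:
  p_A = 0.180159
  p_B = 0.205428
  p_C = 0.0666504
  p_D = 0.00771266
0.039635 / 0.0780628 ≈ 0.508

0.508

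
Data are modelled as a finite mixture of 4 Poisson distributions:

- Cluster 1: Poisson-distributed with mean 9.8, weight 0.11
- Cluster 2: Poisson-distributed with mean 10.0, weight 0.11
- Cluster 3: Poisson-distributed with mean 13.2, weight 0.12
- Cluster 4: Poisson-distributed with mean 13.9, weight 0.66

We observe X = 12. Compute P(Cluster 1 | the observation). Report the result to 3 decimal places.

0.101

The responsibility of component k is π_k f_k(x) divided by Σ_j π_j f_j(x).
Component likelihoods at x = 12:
  f_1 = 0.0908427
  f_2 = 0.0947803
  f_3 = 0.108109
  f_4 = 0.0998039
Weight by the priors:
  π_1·f_1 = 0.11 × 0.0908427 = 0.0099927
  π_2·f_2 = 0.11 × 0.0947803 = 0.0104258
  π_3·f_3 = 0.12 × 0.108109 = 0.0129731
  π_4·f_4 = 0.66 × 0.0998039 = 0.0658705
Normaliser: 0.0099927 + 0.0104258 + 0.0129731 + 0.0658705 = 0.0992622
So the posterior for Cluster 1 is 0.0099927 / 0.0992622 ≈ 0.101.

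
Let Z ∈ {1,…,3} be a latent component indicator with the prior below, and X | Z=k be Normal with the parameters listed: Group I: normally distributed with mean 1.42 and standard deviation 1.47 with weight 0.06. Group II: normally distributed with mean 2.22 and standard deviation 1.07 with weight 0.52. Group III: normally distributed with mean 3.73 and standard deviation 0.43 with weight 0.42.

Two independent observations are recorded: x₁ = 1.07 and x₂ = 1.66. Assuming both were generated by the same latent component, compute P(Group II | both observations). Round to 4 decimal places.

Posterior ∝ prior × likelihood, so P(k | x) ∝ π_k f_k(x); normalise over all components.
Since both observations come from the same component, the likelihood for component k is f_k(x₁)·f_k(x₂).
  f_I = [(1/(1.47·√(2π)))·exp(−(1.07−1.42)²/(2·1.47²)) = 0.271389·exp(-0.02834) = 0.263805] × [0.267796] = 0.070646
  f_II = [(1/(1.07·√(2π)))·exp(−(1.07−2.22)²/(2·1.07²)) = 0.372843·exp(-0.57756) = 0.209264] × [0.325123] = 0.0680365
  f_III = [(1/(0.43·√(2π)))·exp(−(1.07−3.73)²/(2·0.43²)) = 0.927773·exp(-19.13359) = 4.54811e-09] × [8.61468e-06] = 3.91805e-14
Multiply by the mixture weights:
  π_I·f_I = 0.06 × 0.070646 = 0.00423876
  π_II·f_II = 0.52 × 0.0680365 = 0.035379
  π_III·f_III = 0.42 × 3.91805e-14 = 1.64558e-14
Marginal: 0.00423876 + 0.035379 + 1.64558e-14 = 0.0396177
So the posterior for Group II is 0.035379 / 0.0396177 ≈ 0.8930.

0.8930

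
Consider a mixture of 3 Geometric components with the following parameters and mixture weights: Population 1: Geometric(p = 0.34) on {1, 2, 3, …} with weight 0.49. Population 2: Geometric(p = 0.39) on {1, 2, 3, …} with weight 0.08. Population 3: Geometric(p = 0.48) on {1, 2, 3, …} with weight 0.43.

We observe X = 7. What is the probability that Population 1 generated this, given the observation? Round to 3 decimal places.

Apply Bayes' rule: the posterior for each component is proportional to its prior times its likelihood at x.
Evaluate each component's likelihood at the observed value:
  p_1 = 0.34·(1−0.34)^6 = 0.34·0.082654 = 0.0281023
  p_2 = 0.39·(1−0.39)^6 = 0.39·0.0515204 = 0.0200929
  p_3 = 0.48·(1−0.48)^6 = 0.48·0.0197706 = 0.00948989
Prior × likelihood for each component:
  P(Z=1)·p_1 = 0.49 × 0.0281023 = 0.0137701
  P(Z=2)·p_2 = 0.08 × 0.0200929 = 0.00160744
  P(Z=3)·p_3 = 0.43 × 0.00948989 = 0.00408065
Sum: 0.0137701 + 0.00160744 + 0.00408065 = 0.0194582
So the posterior for Population 1 is 0.0137701 / 0.0194582 ≈ 0.708.

0.708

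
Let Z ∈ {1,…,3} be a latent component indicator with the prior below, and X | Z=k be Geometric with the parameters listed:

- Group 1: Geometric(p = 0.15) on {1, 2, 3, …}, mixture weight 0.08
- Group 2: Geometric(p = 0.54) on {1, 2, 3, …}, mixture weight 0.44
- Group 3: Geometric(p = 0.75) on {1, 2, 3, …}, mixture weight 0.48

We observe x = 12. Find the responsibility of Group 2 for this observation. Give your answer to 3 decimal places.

0.023

The responsibility of component k is P(Z=k) f_k(x) divided by Σ_j P(Z=j) f_j(x).
Evaluate each component's likelihood at the observed value:
  p_1 = 0.15·(1−0.15)^11 = 0.15·0.167343 = 0.0251015
  p_2 = 0.54·(1−0.54)^11 = 0.54·0.000195135 = 0.000105373
  p_3 = 0.75·(1−0.75)^11 = 0.75·2.38419e-07 = 1.78814e-07
Unnormalised posteriors:
  P(Z=1)·p_1 = 0.08 × 0.0251015 = 0.00200812
  P(Z=2)·p_2 = 0.44 × 0.000105373 = 4.63642e-05
  P(Z=3)·p_3 = 0.48 × 1.78814e-07 = 8.58307e-08
Evidence: 0.00200812 + 4.63642e-05 + 8.58307e-08 = 0.00205457
P(Group 2 | the observation) ≈ 0.023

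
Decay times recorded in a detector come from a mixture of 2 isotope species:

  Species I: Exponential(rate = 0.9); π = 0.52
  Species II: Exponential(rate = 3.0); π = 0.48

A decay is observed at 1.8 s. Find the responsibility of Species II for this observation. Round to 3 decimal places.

0.066

P(component k | x) = π_k·f_k(x) / marginal(x), where marginal(x) = Σ_j π_j·f_j(x).
Evaluate each component's likelihood at the observed value:
  p_I = 0.178109
  p_II = 0.0135497
Multiply by the mixture weights:
  π_I·p_I = 0.52 × 0.178109 = 0.0926166
  π_II·p_II = 0.48 × 0.0135497 = 0.00650388
Sum: 0.0926166 + 0.00650388 = 0.0991205
P(Species II | the observation) = 0.00650388 / 0.0991205 ≈ 0.066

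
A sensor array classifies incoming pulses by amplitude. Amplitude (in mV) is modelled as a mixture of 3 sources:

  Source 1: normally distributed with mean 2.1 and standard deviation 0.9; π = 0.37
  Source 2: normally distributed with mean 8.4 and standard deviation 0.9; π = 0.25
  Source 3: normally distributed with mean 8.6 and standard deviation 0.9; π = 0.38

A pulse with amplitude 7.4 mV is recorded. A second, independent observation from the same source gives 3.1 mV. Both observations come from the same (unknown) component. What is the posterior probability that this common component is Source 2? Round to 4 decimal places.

The responsibility of component k is π_k f_k(x) divided by Σ_j π_j f_j(x).
Since both observations come from the same component, the likelihood for component k is f_k(x₁)·f_k(x₂).
  f_1 = [1.30682e-08] × [0.239103] = 3.12464e-09
  f_2 = [0.239103] × [1.30682e-08] = 3.12464e-09
  f_3 = [0.182233] × [3.44474e-09] = 6.27747e-10
Weight by the priors:
  π_1·f_1 = 0.37 × 3.12464e-09 = 1.15612e-09
  π_2·f_2 = 0.25 × 3.12464e-09 = 7.8116e-10
  π_3·f_3 = 0.38 × 6.27747e-10 = 2.38544e-10
Normaliser: 1.15612e-09 + 7.8116e-10 + 2.38544e-10 = 2.17582e-09
Responsibility of Source 2: 7.8116e-10 / 2.17582e-09 ≈ 0.3590

0.3590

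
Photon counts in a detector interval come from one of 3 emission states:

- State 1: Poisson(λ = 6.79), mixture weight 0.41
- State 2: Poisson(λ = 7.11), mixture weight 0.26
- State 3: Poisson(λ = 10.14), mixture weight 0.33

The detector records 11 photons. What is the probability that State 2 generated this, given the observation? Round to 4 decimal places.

By Bayes' theorem, P(k | x) = π_k f_k(x) / Σ_j π_j f_j(x).
Evaluate each component's likelihood at the observed value:
  p_1 = 0.0398614
  p_2 = 0.048037
  p_3 = 0.115217
Prior × likelihood for each component:
  π_1·p_1 = 0.41 × 0.0398614 = 0.0163432
  π_2·p_2 = 0.26 × 0.048037 = 0.0124896
  π_3·p_3 = 0.33 × 0.115217 = 0.0380215
Evidence: 0.0163432 + 0.0124896 + 0.0380215 = 0.0668543
Responsibility of State 2: 0.0124896 / 0.0668543 ≈ 0.1868

0.1868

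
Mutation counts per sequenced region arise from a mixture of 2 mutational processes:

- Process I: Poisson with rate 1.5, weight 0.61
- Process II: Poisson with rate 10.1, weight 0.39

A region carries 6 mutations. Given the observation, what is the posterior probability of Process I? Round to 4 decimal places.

P(component k | x) = π_k·f_k(x) / marginal(x), where marginal(x) = Σ_j π_j·f_j(x).
Component likelihoods at x = 6 mutations:
  L_I = 0.00352999
  L_II = 0.060565
Prior × likelihood for each component:
  π_I·L_I = 0.61 × 0.00352999 = 0.00215329
  π_II·L_II = 0.39 × 0.060565 = 0.0236203
Marginal: 0.00215329 + 0.0236203 = 0.0257736
Responsibility of Process I: 0.00215329 / 0.0257736 ≈ 0.0835

0.0835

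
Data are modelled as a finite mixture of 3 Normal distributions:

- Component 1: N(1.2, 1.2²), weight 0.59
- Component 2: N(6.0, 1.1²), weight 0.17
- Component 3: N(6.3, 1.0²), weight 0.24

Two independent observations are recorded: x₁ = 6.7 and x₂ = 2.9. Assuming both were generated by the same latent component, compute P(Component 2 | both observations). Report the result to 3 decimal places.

By Bayes' theorem, P(k | x) = π_k f_k(x) / Σ_j π_j f_j(x).
Since both observations come from the same component, the likelihood for component k is f_k(x₁)·f_k(x₂).
  f_1 = [9.12281e-06] × [0.121878] = 1.11187e-06
  f_2 = [0.296198] × [0.00683757] = 0.00202527
  f_3 = [0.36827] × [0.00123222] = 0.00045379
Unnormalised posteriors:
  π_1·f_1 = 0.59 × 1.11187e-06 = 6.56005e-07
  π_2·f_2 = 0.17 × 0.00202527 = 0.000344296
  π_3·f_3 = 0.24 × 0.00045379 = 0.000108909
Normaliser: 6.56005e-07 + 0.000344296 + 0.000108909 = 0.000453862
P(Component 2 | data) = 0.000344296 / 0.000453862 ≈ 0.759

0.759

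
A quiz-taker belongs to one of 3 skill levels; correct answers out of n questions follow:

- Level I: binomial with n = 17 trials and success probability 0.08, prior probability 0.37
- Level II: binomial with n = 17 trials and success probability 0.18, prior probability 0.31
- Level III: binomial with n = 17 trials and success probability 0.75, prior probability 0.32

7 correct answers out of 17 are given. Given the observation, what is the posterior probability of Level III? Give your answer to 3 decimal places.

0.134

P(component k | x) = w_k·f_k(x) / marginal(x), where marginal(x) = Σ_j w_j·f_j(x).
Component likelihoods at x = 7 correct answers out of 17:
  L_I = C(17,7)·0.08^7·0.92^10 = 19448·2.09715e-08·0.434388 = 0.000177167
  L_II = C(17,7)·0.18^7·0.82^10 = 19448·6.1222e-06·0.137448 = 0.0163652
  L_III = C(17,7)·0.75^7·0.25^10 = 19448·0.133484·9.53674e-07 = 0.00247573
Weight by the priors:
  w_I·L_I = 0.37 × 0.000177167 = 6.55518e-05
  w_II·L_II = 0.31 × 0.0163652 = 0.00507321
  w_III·L_III = 0.32 × 0.00247573 = 0.000792235
Normaliser: 6.55518e-05 + 0.00507321 + 0.000792235 = 0.00593099
P(Level III | 7 correct answers out of 17) = 0.000792235 / 0.00593099 ≈ 0.134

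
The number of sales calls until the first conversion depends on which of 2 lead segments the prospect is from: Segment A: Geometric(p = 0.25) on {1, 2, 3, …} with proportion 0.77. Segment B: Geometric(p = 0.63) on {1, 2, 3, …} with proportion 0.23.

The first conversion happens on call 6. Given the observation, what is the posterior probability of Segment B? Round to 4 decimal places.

0.0215

Apply Bayes' rule: the posterior for each component is proportional to its prior times its likelihood at x.
Component likelihoods at x = 6:
  p_A = 0.25·(1−0.25)^5 = 0.25·0.237305 = 0.0593262
  p_B = 0.63·(1−0.63)^5 = 0.63·0.0069344 = 0.00436867
Weight by the priors:
  w_A·p_A = 0.77 × 0.0593262 = 0.0456812
  w_B·p_B = 0.23 × 0.00436867 = 0.00100479
Evidence: 0.0456812 + 0.00100479 = 0.0466859
So the posterior for Segment B is 0.00100479 / 0.0466859 ≈ 0.0215.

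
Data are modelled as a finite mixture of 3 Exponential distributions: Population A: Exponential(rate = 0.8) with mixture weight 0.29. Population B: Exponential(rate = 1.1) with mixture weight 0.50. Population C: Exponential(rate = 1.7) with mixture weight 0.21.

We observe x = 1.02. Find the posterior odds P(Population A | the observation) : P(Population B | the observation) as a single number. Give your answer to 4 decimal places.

0.5728

Posterior odds = (w_i f_i(x)) / (w_j f_j(x)); the normalising sum cancels.
Evaluate each component's likelihood at the observed value:
  p_A = 0.8·e^(−0.8·1.02) = 0.8·e^(−0.8160) = 0.353758
  p_B = 1.1·e^(−1.1·1.02) = 1.1·e^(−1.1220) = 0.358191
  p_C = 1.7·e^(−1.7·1.02) = 1.7·e^(−1.7340) = 0.30018
Posterior odds = (w_A·p_A) / (w_B·p_B) = (0.29·0.353758) / (0.50·0.358191) = 0.10259 / 0.179095 ≈ 0.5728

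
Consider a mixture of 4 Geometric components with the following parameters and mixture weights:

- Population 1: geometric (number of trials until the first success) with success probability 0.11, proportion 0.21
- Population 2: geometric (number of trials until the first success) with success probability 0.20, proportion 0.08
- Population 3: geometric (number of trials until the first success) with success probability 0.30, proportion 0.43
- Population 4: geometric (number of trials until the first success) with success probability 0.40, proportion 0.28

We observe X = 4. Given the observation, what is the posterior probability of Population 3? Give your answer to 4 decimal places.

0.4762

Apply Bayes' rule: the posterior for each component is proportional to its prior times its likelihood at x.
Component likelihoods at x = 4:
  L_1 = 0.0775466
  L_2 = 0.1024
  L_3 = 0.1029
  L_4 = 0.0864
Unnormalised posteriors:
  P(Z=1)·L_1 = 0.21 × 0.0775466 = 0.0162848
  P(Z=2)·L_2 = 0.08 × 0.1024 = 0.008192
  P(Z=3)·L_3 = 0.43 × 0.1029 = 0.044247
  P(Z=4)·L_4 = 0.28 × 0.0864 = 0.024192
Denominator: 0.0162848 + 0.008192 + 0.044247 + 0.024192 = 0.0929158
P(Population 3 | the observation) ≈ 0.4762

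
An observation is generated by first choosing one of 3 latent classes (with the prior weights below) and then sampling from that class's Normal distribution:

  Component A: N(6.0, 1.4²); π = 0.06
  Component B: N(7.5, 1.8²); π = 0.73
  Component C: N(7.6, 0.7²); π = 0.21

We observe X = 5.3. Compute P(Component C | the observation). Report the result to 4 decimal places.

P(component k | x) = π_k·f_k(x) / marginal(x), where marginal(x) = Σ_j π_j·f_j(x).
Component likelihoods at x = 5.3:
  p_A = 0.251475
  p_B = 0.105016
  p_C = 0.00257934
Prior × likelihood for each component:
  π_A·p_A = 0.06 × 0.251475 = 0.0150885
  π_B·p_B = 0.73 × 0.105016 = 0.076662
  π_C·p_C = 0.21 × 0.00257934 = 0.000541661
Evidence: 0.0150885 + 0.076662 + 0.000541661 = 0.0922921
Responsibility of Component C: 0.000541661 / 0.0922921 ≈ 0.0059

0.0059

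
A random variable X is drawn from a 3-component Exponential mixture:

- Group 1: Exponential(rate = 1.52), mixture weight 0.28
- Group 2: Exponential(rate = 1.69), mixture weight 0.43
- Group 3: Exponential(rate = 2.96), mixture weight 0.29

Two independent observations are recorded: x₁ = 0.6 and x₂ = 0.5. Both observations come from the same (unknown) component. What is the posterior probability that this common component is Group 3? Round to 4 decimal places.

Apply Bayes' rule: the posterior for each component is proportional to its prior times its likelihood at x.
Since both observations come from the same component, the likelihood for component k is f_k(x₁)·f_k(x₂).
  f_1 = [1.52·e^(−1.52·0.6) = 1.52·e^(−0.9120) = 0.610614] × [0.710853] = 0.434057
  f_2 = [1.69·e^(−1.69·0.6) = 1.69·e^(−1.0140) = 0.613073] × [0.725952] = 0.445061
  f_3 = [2.96·e^(−2.96·0.6) = 2.96·e^(−1.7760) = 0.50117] × [0.673808] = 0.337692
Unnormalised posteriors:
  P(Z=1)·f_1 = 0.28 × 0.434057 = 0.121536
  P(Z=2)·f_2 = 0.43 × 0.445061 = 0.191376
  P(Z=3)·f_3 = 0.29 × 0.337692 = 0.0979306
Normaliser: 0.121536 + 0.191376 + 0.0979306 = 0.410843
P(Group 3 | x₁, x₂) = 0.0979306 / 0.410843 ≈ 0.2384

0.2384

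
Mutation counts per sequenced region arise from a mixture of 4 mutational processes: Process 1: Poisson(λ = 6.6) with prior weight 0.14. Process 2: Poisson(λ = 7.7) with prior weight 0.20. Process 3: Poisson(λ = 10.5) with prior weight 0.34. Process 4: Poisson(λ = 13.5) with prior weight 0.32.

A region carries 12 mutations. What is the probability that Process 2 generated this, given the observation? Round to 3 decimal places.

By Bayes' theorem, P(k | x) = w_k f_k(x) / Σ_j w_j f_j(x).
Evaluate each component's likelihood at the observed value:
  f_1 = 0.019402
  f_2 = 0.0410662
  f_3 = 0.103239
  f_4 = 0.10488
Prior × likelihood for each component:
  w_1·f_1 = 0.14 × 0.019402 = 0.00271628
  w_2·f_2 = 0.20 × 0.0410662 = 0.00821323
  w_3·f_3 = 0.34 × 0.103239 = 0.0351012
  w_4·f_4 = 0.32 × 0.10488 = 0.0335616
Evidence: 0.00271628 + 0.00821323 + 0.0351012 + 0.0335616 = 0.0795923
P(Process 2 | the observation) = 0.00821323 / 0.0795923 ≈ 0.103

0.103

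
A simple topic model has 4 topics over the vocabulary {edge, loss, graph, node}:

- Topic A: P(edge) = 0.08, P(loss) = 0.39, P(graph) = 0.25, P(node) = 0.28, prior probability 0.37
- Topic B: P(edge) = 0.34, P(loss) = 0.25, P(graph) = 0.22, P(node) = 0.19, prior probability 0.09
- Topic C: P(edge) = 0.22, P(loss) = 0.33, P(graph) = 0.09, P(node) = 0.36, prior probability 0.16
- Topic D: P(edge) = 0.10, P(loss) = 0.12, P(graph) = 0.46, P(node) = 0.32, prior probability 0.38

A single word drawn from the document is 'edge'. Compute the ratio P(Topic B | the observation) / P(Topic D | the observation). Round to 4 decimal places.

The posterior odds equal the prior odds times the likelihood ratio: (P(Z=i)/P(Z=j))·(f_i(x)/f_j(x)).
Component likelihoods at x = 'edge':
  f_A = P(edge | comp) = 0.08
  f_B = P(edge | comp) = 0.34
  f_C = P(edge | comp) = 0.22
  f_D = P(edge | comp) = 0.10
Posterior odds = (P(Z=B)·f_B) / (P(Z=D)·f_D) = (0.09·0.34) / (0.38·0.1) = 0.0306 / 0.038 ≈ 0.8053

0.8053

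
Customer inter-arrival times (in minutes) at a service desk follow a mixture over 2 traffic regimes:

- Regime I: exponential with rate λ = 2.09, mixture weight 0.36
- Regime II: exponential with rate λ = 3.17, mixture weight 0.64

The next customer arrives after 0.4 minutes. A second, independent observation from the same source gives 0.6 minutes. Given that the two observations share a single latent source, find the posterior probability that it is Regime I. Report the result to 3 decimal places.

0.419

By Bayes' theorem, P(k | x) = π_k f_k(x) / Σ_j π_j f_j(x).
Since both observations come from the same component, the likelihood for component k is f_k(x₁)·f_k(x₂).
  L_I = [2.09·e^(−2.09·0.4) = 2.09·e^(−0.8360) = 0.905891] × [0.596405] = 0.540278
  L_II = [3.17·e^(−3.17·0.4) = 3.17·e^(−1.2680) = 0.892018] × [0.473185] = 0.42209
Weight by the priors:
  π_I·L_I = 0.36 × 0.540278 = 0.1945
  π_II·L_II = 0.64 × 0.42209 = 0.270138
Normaliser: 0.1945 + 0.270138 = 0.464638
P(Regime I | x) ≈ 0.419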